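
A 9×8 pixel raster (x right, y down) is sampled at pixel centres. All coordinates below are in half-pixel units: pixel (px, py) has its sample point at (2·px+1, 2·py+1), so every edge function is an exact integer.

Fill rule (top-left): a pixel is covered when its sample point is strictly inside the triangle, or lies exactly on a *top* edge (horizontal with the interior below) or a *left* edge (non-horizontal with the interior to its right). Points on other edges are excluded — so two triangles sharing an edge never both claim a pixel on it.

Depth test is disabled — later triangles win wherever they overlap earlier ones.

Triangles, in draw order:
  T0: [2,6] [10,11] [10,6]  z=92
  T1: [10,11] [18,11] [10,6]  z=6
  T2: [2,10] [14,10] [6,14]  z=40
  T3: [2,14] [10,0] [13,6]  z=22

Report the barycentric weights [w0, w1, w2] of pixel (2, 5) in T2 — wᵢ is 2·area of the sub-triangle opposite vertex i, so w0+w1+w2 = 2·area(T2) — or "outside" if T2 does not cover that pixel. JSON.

T0:
  2·area = 40  (B↔C swapped to make it positive)
  edge (2, 6)→(10, 6): d=(8,0) top-left  bias=+0
  edge (10, 6)→(10, 11): d=(0,5) right/bottom  bias=-1
  edge (10, 11)→(2, 6): d=(-8,-5) top-left  bias=+0
    (2,3)@(5, 7): e=[8,25,7] → █
    (3,3)@(7, 7): e=[8,15,17] → █
    (4,3)@(9, 7): e=[8,5,27] → █
    (5,3)@(11, 7): e=[8,-5,37] → ·
    (2,4)@(5, 9): e=[24,25,-9] → ·
    (3,4)@(7, 9): e=[24,15,1] → █
    (5,4)@(11, 9): e=[24,-5,21] → ·
    (3,5)@(7, 11): e=[40,15,-15] → ·
    (4,5)@(9, 11): e=[40,5,-5] → ·
  covered (5 px):
    · · · · · · · · ·
    · · · · · · · · ·
    · · · · · · · · ·
    · · █ █ █ · · · ·
    · · · █ █ · · · ·
    · · · · · · · · ·
    · · · · · · · · ·
    · · · · · · · · ·
T1:
  2·area = 40  (B↔C swapped to make it positive)
  edge (10, 11)→(10, 6): d=(0,-5) top-left  bias=+0
  edge (10, 6)→(18, 11): d=(8,5) right/bottom  bias=-1
  edge (18, 11)→(10, 11): d=(-8,0) right/bottom  bias=-1
    (5,3)@(11, 7): e=[5,3,32] → █
    (6,3)@(13, 7): e=[15,-7,32] → ·
    (5,4)@(11, 9): e=[5,19,16] → █
    (6,4)@(13, 9): e=[15,9,16] → █
    (7,4)@(15, 9): e=[25,-1,16] → ·
    (0,5)@(1, 11): e=[-45,85,0] → ·  [on edge]
    (1,5)@(3, 11): e=[-35,75,0] → ·  [on edge]
    (2,5)@(5, 11): e=[-25,65,0] → ·  [on edge]
    (3,5)@(7, 11): e=[-15,55,0] → ·  [on edge]
    (4,5)@(9, 11): e=[-5,45,0] → ·  [on edge]
    (5,5)@(11, 11): e=[5,35,0] → ·  [on edge]
    (6,5)@(13, 11): e=[15,25,0] → ·  [on edge]
    (7,5)@(15, 11): e=[25,15,0] → ·  [on edge]
    (8,5)@(17, 11): e=[35,5,0] → ·  [on edge]
  covered (3 px):
    · · · · · · · · ·
    · · · · · · · · ·
    · · · · · · · · ·
    · · · · · █ · · ·
    · · · · · █ █ · ·
    · · · · · · · · ·
    · · · · · · · · ·
    · · · · · · · · ·
T2:
  2·area = 48
  edge (2, 10)→(14, 10): d=(12,0) top-left  bias=+0
  edge (14, 10)→(6, 14): d=(-8,4) right/bottom  bias=-1
  edge (6, 14)→(2, 10): d=(-4,-4) top-left  bias=+0
    (0,4)@(1, 9): e=[-12,60,0] → ·  [on edge]
    (1,5)@(3, 11): e=[12,36,0] → █  [on edge]
    (2,5)@(5, 11): e=[12,28,8] → █
    (3,5)@(7, 11): e=[12,20,16] → █
    (4,5)@(9, 11): e=[12,12,24] → █
    (5,5)@(11, 11): e=[12,4,32] → █
    (6,5)@(13, 11): e=[12,-4,40] → ·
    (1,6)@(3, 13): e=[36,20,-8] → ·
    (2,6)@(5, 13): e=[36,12,0] → █  [on edge]
    (4,6)@(9, 13): e=[36,-4,16] → ·
    (5,6)@(11, 13): e=[36,-12,24] → ·
    (2,7)@(5, 15): e=[60,-4,-8] → ·
    (3,7)@(7, 15): e=[60,-12,0] → ·  [on edge]
  covered (7 px):
    · · · · · · · · ·
    · · · · · · · · ·
    · · · · · · · · ·
    · · · · · · · · ·
    · · · · · · · · ·
    · █ █ █ █ █ · · ·
    · · █ █ · · · · ·
    · · · · · · · · ·
T3:
  2·area = 90
  edge (2, 14)→(10, 0): d=(8,-14) top-left  bias=+0
  edge (10, 0)→(13, 6): d=(3,6) right/bottom  bias=-1
  edge (13, 6)→(2, 14): d=(-11,8) right/bottom  bias=-1
    (4,1)@(9, 3): e=[10,15,65] → █
    (5,1)@(11, 3): e=[38,3,49] → █
    (6,1)@(13, 3): e=[66,-9,33] → ·
    (4,2)@(9, 5): e=[26,21,43] → █
    (6,2)@(13, 5): e=[82,-3,11] → ·
    (3,3)@(7, 7): e=[14,39,37] → █
    (6,3)@(13, 7): e=[98,3,-11] → ·
    (2,4)@(5, 9): e=[2,57,31] → █
    (4,4)@(9, 9): e=[58,33,-1] → ·
    (5,4)@(11, 9): e=[86,21,-17] → ·
    (2,5)@(5, 11): e=[18,63,9] → █
    (3,5)@(7, 11): e=[46,51,-7] → ·
  covered (11 px):
    · · · · · · · · ·
    · · · · █ █ · · ·
    · · · · █ █ · · ·
    · · · █ █ █ · · ·
    · · █ █ · · · · ·
    · · █ · · · · · ·
    · █ · · · · · · ·
    · · · · · · · · ·

Answer: [28,8,12]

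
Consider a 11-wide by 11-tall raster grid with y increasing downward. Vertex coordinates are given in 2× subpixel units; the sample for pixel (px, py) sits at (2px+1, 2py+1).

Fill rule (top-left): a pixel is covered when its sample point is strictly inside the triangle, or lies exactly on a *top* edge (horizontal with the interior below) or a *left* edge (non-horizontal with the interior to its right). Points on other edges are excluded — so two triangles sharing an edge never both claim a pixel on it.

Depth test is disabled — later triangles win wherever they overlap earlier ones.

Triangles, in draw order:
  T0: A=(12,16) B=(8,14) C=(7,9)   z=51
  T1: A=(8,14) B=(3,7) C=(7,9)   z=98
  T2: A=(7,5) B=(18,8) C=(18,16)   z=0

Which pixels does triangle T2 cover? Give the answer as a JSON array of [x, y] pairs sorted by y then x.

T0:
  2·area = 18
  edge (12, 16)→(8, 14): d=(-4,-2) top-left  bias=+0
  edge (8, 14)→(7, 9): d=(-1,-5) top-left  bias=+0
  edge (7, 9)→(12, 16): d=(5,7) right/bottom  bias=-1
    (3,4)@(7, 9): e=[18,0,0] → ·  [on edge]
    (4,6)@(9, 13): e=[6,6,6] → #
    (5,6)@(11, 13): e=[10,16,-8] → ·
    (4,7)@(9, 15): e=[-2,4,16] → ·
    (5,7)@(11, 15): e=[2,14,2] → #
    (6,7)@(13, 15): e=[6,24,-12] → ·
    (5,8)@(11, 17): e=[-6,12,12] → ·
    (4,9)@(9, 19): e=[-18,0,36] → ·  [on edge]
  covered (2 px):
    · · · · · · · · · · ·
    · · · · · · · · · · ·
    · · · · · · · · · · ·
    · · · · · · · · · · ·
    · · · · · · · · · · ·
    · · · · · · · · · · ·
    · · · · # · · · · · ·
    · · · · · # · · · · ·
    · · · · · · · · · · ·
    · · · · · · · · · · ·
    · · · · · · · · · · ·
T1:
  2·area = 18
  edge (8, 14)→(3, 7): d=(-5,-7) top-left  bias=+0
  edge (3, 7)→(7, 9): d=(4,2) right/bottom  bias=-1
  edge (7, 9)→(8, 14): d=(1,5) right/bottom  bias=-1
    (1,3)@(3, 7): e=[0,0,18] → ·  [on edge]
    (2,4)@(5, 9): e=[4,4,10] → #
    (3,4)@(7, 9): e=[18,0,0] → ·  [on edge]
    (2,5)@(5, 11): e=[-6,12,12] → ·
    (3,5)@(7, 11): e=[8,8,2] → #
    (4,5)@(9, 11): e=[22,4,-8] → ·
    (5,5)@(11, 11): e=[36,0,-18] → ·  [on edge]
    (3,6)@(7, 13): e=[-2,16,4] → ·
    (7,6)@(15, 13): e=[54,0,-36] → ·  [on edge]
    (9,7)@(19, 15): e=[72,0,-54] → ·  [on edge]
    (4,9)@(9, 19): e=[-18,36,0] → ·  [on edge]
    (6,10)@(13, 21): e=[0,36,-18] → ·  [on edge]
  covered (2 px):
    · · · · · · · · · · ·
    · · · · · · · · · · ·
    · · · · · · · · · · ·
    · · · · · · · · · · ·
    · · # · · · · · · · ·
    · · · # · · · · · · ·
    · · · · · · · · · · ·
    · · · · · · · · · · ·
    · · · · · · · · · · ·
    · · · · · · · · · · ·
    · · · · · · · · · · ·
T2:
  2·area = 88
  edge (7, 5)→(18, 8): d=(11,3) right/bottom  bias=-1
  edge (18, 8)→(18, 16): d=(0,8) right/bottom  bias=-1
  edge (18, 16)→(7, 5): d=(-11,-11) top-left  bias=+0
    (1,0)@(3, 1): e=[-32,120,0] → ·  [on edge]
    (2,1)@(5, 3): e=[-16,104,0] → ·  [on edge]
    (3,2)@(7, 5): e=[0,88,0] → ·  [on edge]
    (4,3)@(9, 7): e=[16,72,0] → #  [on edge]
    (5,3)@(11, 7): e=[10,56,22] → #
    (6,3)@(13, 7): e=[4,40,44] → #
    (7,3)@(15, 7): e=[-2,24,66] → ·
    (4,4)@(9, 9): e=[38,72,-22] → ·
    (5,4)@(11, 9): e=[32,56,0] → #  [on edge]
    (7,4)@(15, 9): e=[20,24,44] → #
    (8,4)@(17, 9): e=[14,8,66] → #
    (9,4)@(19, 9): e=[8,-8,88] → ·
    (6,5)@(13, 11): e=[48,40,0] → #  [on edge]
    (7,6)@(15, 13): e=[64,24,0] → #  [on edge]
    (8,7)@(17, 15): e=[80,8,0] → #  [on edge]
    (9,8)@(19, 17): e=[96,-8,0] → ·  [on edge]
    (10,9)@(21, 19): e=[112,-24,0] → ·  [on edge]
  covered (13 px):
    · · · · · · · · · · ·
    · · · · · · · · · · ·
    · · · · · · · · · · ·
    · · · · # # # · · · ·
    · · · · · # # # # · ·
    · · · · · · # # # · ·
    · · · · · · · # # · ·
    · · · · · · · · # · ·
    · · · · · · · · · · ·
    · · · · · · · · · · ·
    · · · · · · · · · · ·

Result: [[4,3],[5,3],[6,3],[5,4],[6,4],[7,4],[8,4],[6,5],[7,5],[8,5],[7,6],[8,6],[8,7]]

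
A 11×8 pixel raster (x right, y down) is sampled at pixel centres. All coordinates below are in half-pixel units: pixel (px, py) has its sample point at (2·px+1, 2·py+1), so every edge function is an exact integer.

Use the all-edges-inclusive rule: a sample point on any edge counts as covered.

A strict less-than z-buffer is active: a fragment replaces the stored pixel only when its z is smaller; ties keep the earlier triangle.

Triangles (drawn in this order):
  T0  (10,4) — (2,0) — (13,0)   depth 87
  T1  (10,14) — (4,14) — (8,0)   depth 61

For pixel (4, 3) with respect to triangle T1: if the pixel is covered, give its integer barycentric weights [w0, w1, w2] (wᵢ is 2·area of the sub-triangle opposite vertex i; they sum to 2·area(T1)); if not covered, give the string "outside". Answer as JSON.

T0:
  2·area = 44
  edge (10, 4)→(2, 0): d=(-8,-4) inclusive
  edge (2, 0)→(13, 0): d=(11,0) inclusive
  edge (13, 0)→(10, 4): d=(-3,4) inclusive
    (2,0)@(5, 1): e=[4,11,29] → █
    (3,0)@(7, 1): e=[12,11,21] → █
    (4,0)@(9, 1): e=[20,11,13] → █
    (5,0)@(11, 1): e=[28,11,5] → █
    (6,0)@(13, 1): e=[36,11,-3] → ·
    (2,1)@(5, 3): e=[-12,33,23] → ·
    (3,1)@(7, 3): e=[-4,33,15] → ·
    (4,1)@(9, 3): e=[4,33,7] → █
    (5,1)@(11, 3): e=[12,33,-1] → ·
    (4,2)@(9, 5): e=[-12,55,1] → ·
  covered (5 px):
    · · █ █ █ █ · · · · ·
    · · · · █ · · · · · ·
    · · · · · · · · · · ·
    · · · · · · · · · · ·
    · · · · · · · · · · ·
    · · · · · · · · · · ·
    · · · · · · · · · · ·
    · · · · · · · · · · ·
T1:
  2·area = 84
  edge (10, 14)→(4, 14): d=(-6,0) inclusive
  edge (4, 14)→(8, 0): d=(4,-14) inclusive
  edge (8, 0)→(10, 14): d=(2,14) inclusive
    (3,2)@(7, 5): e=[54,6,24] → █
    (4,2)@(9, 5): e=[54,34,-4] → ·
    (3,3)@(7, 7): e=[42,14,28] → █
    (4,3)@(9, 7): e=[42,42,0] → █  [on edge]
    (5,3)@(11, 7): e=[42,70,-28] → ·
    (3,4)@(7, 9): e=[30,22,32] → █
    (5,4)@(11, 9): e=[30,78,-24] → ·
    (2,5)@(5, 11): e=[18,2,64] → █
    (5,5)@(11, 11): e=[18,86,-20] → ·
    (2,6)@(5, 13): e=[6,10,68] → █
    (5,6)@(11, 13): e=[6,94,-16] → ·
    (2,7)@(5, 15): e=[-6,18,72] → ·
  covered (11 px):
    · · · · · · · · · · ·
    · · · · · · · · · · ·
    · · · █ · · · · · · ·
    · · · █ █ · · · · · ·
    · · · █ █ · · · · · ·
    · · █ █ █ · · · · · ·
    · · █ █ █ · · · · · ·
    · · · · · · · · · · ·

Result: [42,0,42]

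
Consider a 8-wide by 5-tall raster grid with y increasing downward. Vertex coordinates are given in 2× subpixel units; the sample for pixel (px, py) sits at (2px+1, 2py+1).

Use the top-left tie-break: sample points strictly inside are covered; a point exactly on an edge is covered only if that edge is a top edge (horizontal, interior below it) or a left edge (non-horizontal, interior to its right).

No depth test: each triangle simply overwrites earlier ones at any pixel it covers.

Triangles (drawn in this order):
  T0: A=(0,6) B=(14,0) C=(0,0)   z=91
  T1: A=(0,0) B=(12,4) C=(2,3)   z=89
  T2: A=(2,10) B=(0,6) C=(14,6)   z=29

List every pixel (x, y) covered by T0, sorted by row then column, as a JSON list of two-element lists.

T0:
  2·area = 84  (B↔C swapped to make it positive)
  edge (0, 6)→(0, 0): d=(0,-6) top-left  bias=+0
  edge (0, 0)→(14, 0): d=(14,0) top-left  bias=+0
  edge (14, 0)→(0, 6): d=(-14,6) right/bottom  bias=-1
    (0,0)@(1, 1): e=[6,14,64] → X
    (1,0)@(3, 1): e=[18,14,52] → X
    (2,0)@(5, 1): e=[30,14,40] → X
    (3,0)@(7, 1): e=[42,14,28] → X
    (4,0)@(9, 1): e=[54,14,16] → X
    (5,0)@(11, 1): e=[66,14,4] → X
    (6,0)@(13, 1): e=[78,14,-8] → .
    (0,1)@(1, 3): e=[6,42,36] → X
    (3,1)@(7, 3): e=[42,42,0] → .  [on edge]
    (4,1)@(9, 3): e=[54,42,-12] → .
    (5,1)@(11, 3): e=[66,42,-24] → .
    (0,2)@(1, 5): e=[6,70,8] → X
  covered (10 px):
    X X X X X X . .
    X X X . . . . .
    X . . . . . . .
    . . . . . . . .
    . . . . . . . .
T1:
  2·area = 28
  edge (0, 0)→(12, 4): d=(12,4) right/bottom  bias=-1
  edge (12, 4)→(2, 3): d=(-10,-1) top-left  bias=+0
  edge (2, 3)→(0, 0): d=(-2,-3) top-left  bias=+0
    (0,0)@(1, 1): e=[8,19,1] → X
    (1,0)@(3, 1): e=[0,21,7] → .  [on edge]
    (0,1)@(1, 3): e=[32,-1,-3] → .
    (1,1)@(3, 3): e=[24,1,3] → X
    (2,1)@(5, 3): e=[16,3,9] → X
    (3,1)@(7, 3): e=[8,5,15] → X
    (4,1)@(9, 3): e=[0,7,21] → .  [on edge]
    (1,2)@(3, 5): e=[48,-19,-1] → .
    (2,2)@(5, 5): e=[40,-17,5] → .
    (3,2)@(7, 5): e=[32,-15,11] → .
    (7,2)@(15, 5): e=[0,-7,35] → .  [on edge]
  covered (4 px):
    X . . . . . . .
    . X X X . . . .
    . . . . . . . .
    . . . . . . . .
    . . . . . . . .
T2:
  2·area = 56
  edge (2, 10)→(0, 6): d=(-2,-4) top-left  bias=+0
  edge (0, 6)→(14, 6): d=(14,0) top-left  bias=+0
  edge (14, 6)→(2, 10): d=(-12,4) right/bottom  bias=-1
    (0,3)@(1, 7): e=[2,14,40] → X
    (1,3)@(3, 7): e=[10,14,32] → X
    (2,3)@(5, 7): e=[18,14,24] → X
    (3,3)@(7, 7): e=[26,14,16] → X
    (4,3)@(9, 7): e=[34,14,8] → X
    (5,3)@(11, 7): e=[42,14,0] → .  [on edge]
    (0,4)@(1, 9): e=[-2,42,16] → .
    (1,4)@(3, 9): e=[6,42,8] → X
    (2,4)@(5, 9): e=[14,42,0] → .  [on edge]
    (3,4)@(7, 9): e=[22,42,-8] → .
    (4,4)@(9, 9): e=[30,42,-16] → .
  covered (6 px):
    . . . . . . . .
    . . . . . . . .
    . . . . . . . .
    X X X X X . . .
    . X . . . . . .

Result: [[0,0],[1,0],[2,0],[3,0],[4,0],[5,0],[0,1],[1,1],[2,1],[0,2]]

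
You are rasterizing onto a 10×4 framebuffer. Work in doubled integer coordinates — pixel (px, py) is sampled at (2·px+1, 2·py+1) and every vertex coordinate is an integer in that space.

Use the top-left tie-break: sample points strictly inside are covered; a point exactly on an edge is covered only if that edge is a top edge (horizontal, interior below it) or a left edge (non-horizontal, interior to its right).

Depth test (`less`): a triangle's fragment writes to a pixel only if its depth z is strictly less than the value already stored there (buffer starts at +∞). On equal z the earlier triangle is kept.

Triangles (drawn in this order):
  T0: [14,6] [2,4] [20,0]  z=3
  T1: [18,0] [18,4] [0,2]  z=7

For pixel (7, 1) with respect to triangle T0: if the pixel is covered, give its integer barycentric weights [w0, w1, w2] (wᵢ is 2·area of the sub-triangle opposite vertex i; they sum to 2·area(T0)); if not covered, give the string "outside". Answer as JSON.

T0:
  2·area = 84
  edge (14, 6)→(2, 4): d=(-12,-2) top-left  bias=+0
  edge (2, 4)→(20, 0): d=(18,-4) top-left  bias=+0
  edge (20, 0)→(14, 6): d=(-6,6) right/bottom  bias=-1
    (8,0)@(17, 1): e=[66,6,12] → █
    (9,0)@(19, 1): e=[70,14,0] → ·  [on edge]
    (3,1)@(7, 3): e=[22,2,60] → █
    (4,1)@(9, 3): e=[26,10,48] → █
    (5,1)@(11, 3): e=[30,18,36] → █
    (6,1)@(13, 3): e=[34,26,24] → █
    (7,1)@(15, 3): e=[38,34,12] → █
    (8,1)@(17, 3): e=[42,42,0] → ·  [on edge]
    (3,2)@(7, 5): e=[-2,38,48] → ·
    (4,2)@(9, 5): e=[2,46,36] → █
    (7,2)@(15, 5): e=[14,70,0] → ·  [on edge]
    (4,3)@(9, 7): e=[-22,82,24] → ·
    (6,3)@(13, 7): e=[-14,98,0] → ·  [on edge]
  covered (9 px):
    · · · · · · · · █ ·
    · · · █ █ █ █ █ · ·
    · · · · █ █ █ · · ·
    · · · · · · · · · ·
T1:
  2·area = 72
  edge (18, 0)→(18, 4): d=(0,4) right/bottom  bias=-1
  edge (18, 4)→(0, 2): d=(-18,-2) top-left  bias=+0
  edge (0, 2)→(18, 0): d=(18,-2) top-left  bias=+0
    (4,0)@(9, 1): e=[36,36,0] → █  [on edge]
    (5,0)@(11, 1): e=[28,40,4] → █
    (6,0)@(13, 1): e=[20,44,8] → █
    (7,0)@(15, 1): e=[12,48,12] → █
    (8,0)@(17, 1): e=[4,52,16] → █
    (9,0)@(19, 1): e=[-4,56,20] → ·
    (4,1)@(9, 3): e=[36,0,36] → █  [on edge]
    (9,1)@(19, 3): e=[-4,20,56] → ·
    (4,2)@(9, 5): e=[36,-36,72] → ·
    (5,2)@(11, 5): e=[28,-32,76] → ·
    (6,2)@(13, 5): e=[20,-28,80] → ·
    (7,2)@(15, 5): e=[12,-24,84] → ·
  covered (10 px):
    · · · · █ █ █ █ █ ·
    · · · · █ █ █ █ █ ·
    · · · · · · · · · ·
    · · · · · · · · · ·

Answer: [34,12,38]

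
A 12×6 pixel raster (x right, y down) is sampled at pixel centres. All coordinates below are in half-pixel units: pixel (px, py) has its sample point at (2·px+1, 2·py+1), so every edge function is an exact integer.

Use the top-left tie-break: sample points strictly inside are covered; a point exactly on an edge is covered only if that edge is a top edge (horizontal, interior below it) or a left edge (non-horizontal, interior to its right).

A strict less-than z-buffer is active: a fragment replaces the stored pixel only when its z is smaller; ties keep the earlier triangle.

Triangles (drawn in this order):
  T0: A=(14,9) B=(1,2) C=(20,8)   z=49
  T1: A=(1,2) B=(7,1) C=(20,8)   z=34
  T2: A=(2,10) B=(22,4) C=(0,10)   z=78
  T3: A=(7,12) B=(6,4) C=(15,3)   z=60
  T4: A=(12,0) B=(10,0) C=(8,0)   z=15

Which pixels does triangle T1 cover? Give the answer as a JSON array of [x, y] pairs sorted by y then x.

T0:
  2·area = 55
  edge (14, 9)→(1, 2): d=(-13,-7) top-left  bias=+0
  edge (1, 2)→(20, 8): d=(19,6) right/bottom  bias=-1
  edge (20, 8)→(14, 9): d=(-6,1) right/bottom  bias=-1
    (1,1)@(3, 3): e=[1,7,47] → X
    (2,1)@(5, 3): e=[15,-5,45] → .
    (1,2)@(3, 5): e=[-25,45,35] → .
    (3,2)@(7, 5): e=[3,21,31] → X
    (4,2)@(9, 5): e=[17,9,29] → X
    (5,2)@(11, 5): e=[31,-3,27] → .
    (3,3)@(7, 7): e=[-23,59,19] → .
    (4,3)@(9, 7): e=[-9,47,17] → .
    (5,3)@(11, 7): e=[5,35,15] → X
    (6,3)@(13, 7): e=[19,23,13] → X
    (7,3)@(15, 7): e=[33,11,11] → X
    (8,3)@(17, 7): e=[47,-1,9] → .
  covered (6 px):
    . . . . . . . . . . . .
    . X . . . . . . . . . .
    . . . X X . . . . . . .
    . . . . . X X X . . . .
    . . . . . . . . . . . .
    . . . . . . . . . . . .
T1:
  2·area = 55
  edge (1, 2)→(7, 1): d=(6,-1) top-left  bias=+0
  edge (7, 1)→(20, 8): d=(13,7) right/bottom  bias=-1
  edge (20, 8)→(1, 2): d=(-19,-6) top-left  bias=+0
    (3,0)@(7, 1): e=[0,0,55] → .  [on edge]
    (2,1)@(5, 3): e=[10,40,5] → X
    (3,1)@(7, 3): e=[12,26,17] → X
    (4,1)@(9, 3): e=[14,12,29] → X
    (5,1)@(11, 3): e=[16,-2,41] → .
    (2,2)@(5, 5): e=[22,66,-33] → .
    (3,2)@(7, 5): e=[24,52,-21] → .
    (4,2)@(9, 5): e=[26,38,-9] → .
    (5,2)@(11, 5): e=[28,24,3] → X
    (6,2)@(13, 5): e=[30,10,15] → X
    (7,2)@(15, 5): e=[32,-4,27] → .
    (5,3)@(11, 7): e=[40,50,-35] → .
  covered (6 px):
    . . . . . . . . . . . .
    . . X X X . . . . . . .
    . . . . . X X . . . . .
    . . . . . . . . X . . .
    . . . . . . . . . . . .
    . . . . . . . . . . . .
T2:
  2·area = 12  (B↔C swapped to make it positive)
  edge (2, 10)→(0, 10): d=(-2,0) right/bottom  bias=-1
  edge (0, 10)→(22, 4): d=(22,-6) top-left  bias=+0
  edge (22, 4)→(2, 10): d=(-20,6) right/bottom  bias=-1
    (5,3)@(11, 7): e=[6,0,6] → X  [on edge]
    (6,3)@(13, 7): e=[6,12,-6] → .
    (2,4)@(5, 9): e=[2,8,2] → X
    (3,4)@(7, 9): e=[2,20,-10] → .
    (5,4)@(11, 9): e=[2,44,-34] → .
    (2,5)@(5, 11): e=[-2,52,-38] → .
  covered (2 px):
    . . . . . . . . . . . .
    . . . . . . . . . . . .
    . . . . . . . . . . . .
    . . . . . X . . . . . .
    . . X . . . . . . . . .
    . . . . . . . . . . . .
T3:
  2·area = 73
  edge (7, 12)→(6, 4): d=(-1,-8) top-left  bias=+0
  edge (6, 4)→(15, 3): d=(9,-1) top-left  bias=+0
  edge (15, 3)→(7, 12): d=(-8,9) right/bottom  bias=-1
    (7,1)@(15, 3): e=[73,0,0] → .  [on edge]
    (3,2)@(7, 5): e=[7,10,56] → X
    (4,2)@(9, 5): e=[23,12,38] → X
    (5,2)@(11, 5): e=[39,14,20] → X
    (6,2)@(13, 5): e=[55,16,2] → X
    (7,2)@(15, 5): e=[71,18,-16] → .
    (3,3)@(7, 7): e=[5,28,40] → X
    (6,3)@(13, 7): e=[53,34,-14] → .
    (3,4)@(7, 9): e=[3,46,24] → X
    (5,4)@(11, 9): e=[35,50,-12] → .
    (3,5)@(7, 11): e=[1,64,8] → X
    (4,5)@(9, 11): e=[17,66,-10] → .
  covered (10 px):
    . . . . . . . . . . . .
    . . . . . . . . . . . .
    . . . X X X X . . . . .
    . . . X X X . . . . . .
    . . . X X . . . . . . .
    . . . X . . . . . . . .
T4:
  degenerate (2·area = 0) — covers nothing

Answer: [[2,1],[3,1],[4,1],[5,2],[6,2],[8,3]]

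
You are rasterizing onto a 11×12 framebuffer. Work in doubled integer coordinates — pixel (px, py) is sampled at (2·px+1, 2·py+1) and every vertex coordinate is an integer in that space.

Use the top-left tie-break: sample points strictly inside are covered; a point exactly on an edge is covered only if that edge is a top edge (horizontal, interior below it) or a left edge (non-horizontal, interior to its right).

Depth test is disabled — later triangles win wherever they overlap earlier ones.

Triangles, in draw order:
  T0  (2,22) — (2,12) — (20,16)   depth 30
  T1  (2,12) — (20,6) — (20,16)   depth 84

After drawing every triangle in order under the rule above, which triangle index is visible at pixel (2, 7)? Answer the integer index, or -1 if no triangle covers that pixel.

T0:
  2·area = 180
  edge (2, 22)→(2, 12): d=(0,-10) top-left  bias=+0
  edge (2, 12)→(20, 16): d=(18,4) right/bottom  bias=-1
  edge (20, 16)→(2, 22): d=(-18,6) right/bottom  bias=-1
    (1,6)@(3, 13): e=[10,14,156] → #
    (2,6)@(5, 13): e=[30,6,144] → #
    (3,6)@(7, 13): e=[50,-2,132] → ·
    (1,7)@(3, 15): e=[10,50,120] → #
    (3,7)@(7, 15): e=[50,34,96] → #
    (4,7)@(9, 15): e=[70,26,84] → #
    (5,7)@(11, 15): e=[90,18,72] → #
    (6,7)@(13, 15): e=[110,10,60] → #
    (7,7)@(15, 15): e=[130,2,48] → #
    (8,7)@(17, 15): e=[150,-6,36] → ·
    (1,8)@(3, 17): e=[10,86,84] → #
    (8,8)@(17, 17): e=[150,30,0] → ·  [on edge]
    (5,9)@(11, 19): e=[90,90,0] → ·  [on edge]
    (2,10)@(5, 21): e=[30,150,0] → ·  [on edge]
  covered (21 px):
    · · · · · · · · · · ·
    · · · · · · · · · · ·
    · · · · · · · · · · ·
    · · · · · · · · · · ·
    · · · · · · · · · · ·
    · · · · · · · · · · ·
    · # # · · · · · · · ·
    · # # # # # # # · · ·
    · # # # # # # # · · ·
    · # # # # · · · · · ·
    · # · · · · · · · · ·
    · · · · · · · · · · ·
T1:
  2·area = 180
  edge (2, 12)→(20, 6): d=(18,-6) top-left  bias=+0
  edge (20, 6)→(20, 16): d=(0,10) right/bottom  bias=-1
  edge (20, 16)→(2, 12): d=(-18,-4) top-left  bias=+0
    (8,3)@(17, 7): e=[0,30,150] → #  [on edge]
    (9,3)@(19, 7): e=[12,10,158] → #
    (10,3)@(21, 7): e=[24,-10,166] → ·
    (5,4)@(11, 9): e=[0,90,90] → #  [on edge]
    (6,4)@(13, 9): e=[12,70,98] → #
    (7,4)@(15, 9): e=[24,50,106] → #
    (10,4)@(21, 9): e=[60,-10,130] → ·
    (2,5)@(5, 11): e=[0,150,30] → #  [on edge]
    (3,5)@(7, 11): e=[12,130,38] → #
    (4,5)@(9, 11): e=[24,110,46] → #
    (10,5)@(21, 11): e=[96,-10,94] → ·
    (2,6)@(5, 13): e=[36,150,-6] → ·
  covered (24 px):
    · · · · · · · · · · ·
    · · · · · · · · · · ·
    · · · · · · · · · · ·
    · · · · · · · · # # ·
    · · · · · # # # # # ·
    · · # # # # # # # # ·
    · · · # # # # # # # ·
    · · · · · · · · # # ·
    · · · · · · · · · · ·
    · · · · · · · · · · ·
    · · · · · · · · · · ·
    · · · · · · · · · · ·

Z-buffer (winner per pixel, '.' = empty):
  . . . . . . . . . . .
  . . . . . . . . . . .
  . . . . . . . . . . .
  . . . . . . . . 1 1 .
  . . . . . 1 1 1 1 1 .
  . . 1 1 1 1 1 1 1 1 .
  . 0 0 1 1 1 1 1 1 1 .
  . 0 0 0 0 0 0 0 1 1 .
  . 0 0 0 0 0 0 0 . . .
  . 0 0 0 0 . . . . . .
  . 0 . . . . . . . . .
  . . . . . . . . . . .

Final: 0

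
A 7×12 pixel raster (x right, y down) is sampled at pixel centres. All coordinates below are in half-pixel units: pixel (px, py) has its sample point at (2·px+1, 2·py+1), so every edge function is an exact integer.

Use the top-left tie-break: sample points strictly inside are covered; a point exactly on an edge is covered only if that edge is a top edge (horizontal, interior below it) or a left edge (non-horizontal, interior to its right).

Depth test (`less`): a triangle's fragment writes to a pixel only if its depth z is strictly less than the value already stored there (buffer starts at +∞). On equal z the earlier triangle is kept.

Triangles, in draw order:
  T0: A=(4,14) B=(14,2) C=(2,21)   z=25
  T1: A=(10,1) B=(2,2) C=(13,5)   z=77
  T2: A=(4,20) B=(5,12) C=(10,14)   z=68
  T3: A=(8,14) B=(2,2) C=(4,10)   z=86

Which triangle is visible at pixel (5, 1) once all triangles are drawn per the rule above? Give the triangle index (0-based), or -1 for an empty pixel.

T0:
  2·area = 46
  edge (4, 14)→(14, 2): d=(10,-12) top-left  bias=+0
  edge (14, 2)→(2, 21): d=(-12,19) right/bottom  bias=-1
  edge (2, 21)→(4, 14): d=(2,-7) top-left  bias=+0
    (4,4)@(9, 9): e=[10,11,25] → #
    (5,4)@(11, 9): e=[34,-27,39] → ·
    (3,5)@(7, 11): e=[6,25,15] → #
    (4,5)@(9, 11): e=[30,-13,29] → ·
    (2,6)@(5, 13): e=[2,39,5] → #
    (4,6)@(9, 13): e=[50,-37,33] → ·
    (2,7)@(5, 15): e=[22,15,9] → #
    (3,7)@(7, 15): e=[46,-23,23] → ·
    (2,8)@(5, 17): e=[42,-9,13] → ·
    (1,9)@(3, 19): e=[38,5,3] → #
    (2,9)@(5, 19): e=[62,-33,17] → ·
    (1,10)@(3, 21): e=[58,-19,7] → ·
  covered (6 px):
    · · · · · · ·
    · · · · · · ·
    · · · · · · ·
    · · · · · · ·
    · · · · # · ·
    · · · # · · ·
    · · # # · · ·
    · · # · · · ·
    · · · · · · ·
    · # · · · · ·
    · · · · · · ·
    · · · · · · ·
T1:
  2·area = 35  (B↔C swapped to make it positive)
  edge (10, 1)→(13, 5): d=(3,4) right/bottom  bias=-1
  edge (13, 5)→(2, 2): d=(-11,-3) top-left  bias=+0
  edge (2, 2)→(10, 1): d=(8,-1) top-left  bias=+0
    (3,1)@(7, 3): e=[18,4,13] → #
    (4,1)@(9, 3): e=[10,10,15] → #
    (5,1)@(11, 3): e=[2,16,17] → #
    (6,1)@(13, 3): e=[-6,22,19] → ·
    (3,2)@(7, 5): e=[24,-18,29] → ·
    (4,2)@(9, 5): e=[16,-12,31] → ·
    (5,2)@(11, 5): e=[8,-6,33] → ·
    (6,2)@(13, 5): e=[0,0,35] → ·  [on edge]
  covered (3 px):
    · · · · · · ·
    · · · # # # ·
    · · · · · · ·
    · · · · · · ·
    · · · · · · ·
    · · · · · · ·
    · · · · · · ·
    · · · · · · ·
    · · · · · · ·
    · · · · · · ·
    · · · · · · ·
    · · · · · · ·
T2:
  2·area = 42
  edge (4, 20)→(5, 12): d=(1,-8) top-left  bias=+0
  edge (5, 12)→(10, 14): d=(5,2) right/bottom  bias=-1
  edge (10, 14)→(4, 20): d=(-6,6) right/bottom  bias=-1
    (6,5)@(13, 11): e=[63,-21,0] → ·  [on edge]
    (2,6)@(5, 13): e=[1,5,36] → #
    (3,6)@(7, 13): e=[17,1,24] → #
    (4,6)@(9, 13): e=[33,-3,12] → ·
    (5,6)@(11, 13): e=[49,-7,0] → ·  [on edge]
    (2,7)@(5, 15): e=[3,15,24] → #
    (4,7)@(9, 15): e=[35,7,0] → ·  [on edge]
    (2,8)@(5, 17): e=[5,25,12] → #
    (3,8)@(7, 17): e=[21,21,0] → ·  [on edge]
    (2,9)@(5, 19): e=[7,35,0] → ·  [on edge]
    (1,10)@(3, 21): e=[-7,49,0] → ·  [on edge]
    (0,11)@(1, 23): e=[-21,63,0] → ·  [on edge]
  covered (5 px):
    · · · · · · ·
    · · · · · · ·
    · · · · · · ·
    · · · · · · ·
    · · · · · · ·
    · · · · · · ·
    · · # # · · ·
    · · # # · · ·
    · · # · · · ·
    · · · · · · ·
    · · · · · · ·
    · · · · · · ·
T3:
  2·area = 24  (B↔C swapped to make it positive)
  edge (8, 14)→(4, 10): d=(-4,-4) top-left  bias=+0
  edge (4, 10)→(2, 2): d=(-2,-8) top-left  bias=+0
  edge (2, 2)→(8, 14): d=(6,12) right/bottom  bias=-1
    (1,2)@(3, 5): e=[16,2,6] → #
    (2,2)@(5, 5): e=[24,18,-18] → ·
    (0,3)@(1, 7): e=[0,-18,42] → ·  [on edge]
    (1,3)@(3, 7): e=[8,-2,18] → ·
    (1,4)@(3, 9): e=[0,-6,30] → ·  [on edge]
    (2,4)@(5, 9): e=[8,10,6] → #
    (3,4)@(7, 9): e=[16,26,-18] → ·
    (2,5)@(5, 11): e=[0,6,18] → #  [on edge]
    (3,5)@(7, 11): e=[8,22,-6] → ·
    (2,6)@(5, 13): e=[-8,2,30] → ·
    (3,6)@(7, 13): e=[0,18,6] → #  [on edge]
    (4,6)@(9, 13): e=[8,34,-18] → ·
    (4,7)@(9, 15): e=[0,30,-6] → ·  [on edge]
    (5,8)@(11, 17): e=[0,42,-18] → ·  [on edge]
    (6,9)@(13, 19): e=[0,54,-30] → ·  [on edge]
  covered (4 px):
    · · · · · · ·
    · · · · · · ·
    · # · · · · ·
    · · · · · · ·
    · · # · · · ·
    · · # · · · ·
    · · · # · · ·
    · · · · · · ·
    · · · · · · ·
    · · · · · · ·
    · · · · · · ·
    · · · · · · ·

Z-buffer (winner per pixel, '.' = empty):
  . . . . . . .
  . . . 1 1 1 .
  . 3 . . . . .
  . . . . . . .
  . . 3 . 0 . .
  . . 3 0 . . .
  . . 0 0 . . .
  . . 0 2 . . .
  . . 2 . . . .
  . 0 . . . . .
  . . . . . . .
  . . . . . . .

Result: 1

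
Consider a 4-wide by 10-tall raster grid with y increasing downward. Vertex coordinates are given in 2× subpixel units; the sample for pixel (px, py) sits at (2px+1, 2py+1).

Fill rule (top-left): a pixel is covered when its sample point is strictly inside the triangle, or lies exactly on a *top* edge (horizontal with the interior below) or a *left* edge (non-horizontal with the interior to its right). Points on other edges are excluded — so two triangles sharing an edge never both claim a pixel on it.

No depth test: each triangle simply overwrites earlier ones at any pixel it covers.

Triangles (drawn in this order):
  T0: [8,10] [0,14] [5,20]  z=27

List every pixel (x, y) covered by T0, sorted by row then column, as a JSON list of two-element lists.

T0:
  2·area = 68  (B↔C swapped to make it positive)
  edge (8, 10)→(5, 20): d=(-3,10) right/bottom  bias=-1
  edge (5, 20)→(0, 14): d=(-5,-6) top-left  bias=+0
  edge (0, 14)→(8, 10): d=(8,-4) top-left  bias=+0
    (3,5)@(7, 11): e=[7,57,4] → #
    (1,6)@(3, 13): e=[41,23,4] → #
    (2,6)@(5, 13): e=[21,35,12] → #
    (0,7)@(1, 15): e=[55,1,12] → #
    (3,7)@(7, 15): e=[-5,37,36] → ·
    (0,8)@(1, 17): e=[49,-9,28] → ·
    (1,8)@(3, 17): e=[29,3,36] → #
    (3,8)@(7, 17): e=[-11,27,52] → ·
    (1,9)@(3, 19): e=[23,-7,52] → ·
    (2,9)@(5, 19): e=[3,5,60] → #
    (3,9)@(7, 19): e=[-17,17,68] → ·
  covered (10 px):
    · · · ·
    · · · ·
    · · · ·
    · · · ·
    · · · ·
    · · · #
    · # # #
    # # # ·
    · # # ·
    · · # ·

Final: [[3,5],[1,6],[2,6],[3,6],[0,7],[1,7],[2,7],[1,8],[2,8],[2,9]]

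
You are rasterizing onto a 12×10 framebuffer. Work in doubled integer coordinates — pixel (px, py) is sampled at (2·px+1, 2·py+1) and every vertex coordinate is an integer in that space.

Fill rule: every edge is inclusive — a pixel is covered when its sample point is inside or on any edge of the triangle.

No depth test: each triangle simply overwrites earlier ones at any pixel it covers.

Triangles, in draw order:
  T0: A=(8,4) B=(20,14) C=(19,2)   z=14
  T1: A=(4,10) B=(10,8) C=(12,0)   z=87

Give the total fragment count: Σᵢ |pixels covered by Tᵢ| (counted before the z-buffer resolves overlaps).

T0:
  2·area = 134  (B↔C swapped to make it positive)
  edge (8, 4)→(19, 2): d=(11,-2) inclusive
  edge (19, 2)→(20, 14): d=(1,12) inclusive
  edge (20, 14)→(8, 4): d=(-12,-10) inclusive
    (7,1)@(15, 3): e=[3,49,82] → █
    (8,1)@(17, 3): e=[7,25,102] → █
    (9,1)@(19, 3): e=[11,1,122] → █
    (10,1)@(21, 3): e=[15,-23,142] → ·
    (5,2)@(11, 5): e=[17,99,18] → █
    (6,2)@(13, 5): e=[21,75,38] → █
    (10,2)@(21, 5): e=[37,-21,118] → ·
    (5,3)@(11, 7): e=[39,101,-6] → ·
    (6,3)@(13, 7): e=[43,77,14] → █
    (10,3)@(21, 7): e=[59,-19,94] → ·
    (6,4)@(13, 9): e=[65,79,-10] → ·
    (7,4)@(15, 9): e=[69,55,10] → █
  covered (18 px):
    · · · · · · · · · · · ·
    · · · · · · · █ █ █ · ·
    · · · · · █ █ █ █ █ · ·
    · · · · · · █ █ █ █ · ·
    · · · · · · · █ █ █ · ·
    · · · · · · · · █ █ · ·
    · · · · · · · · · █ · ·
    · · · · · · · · · · · ·
    · · · · · · · · · · · ·
    · · · · · · · · · · · ·
T1:
  2·area = 44  (B↔C swapped to make it positive)
  edge (4, 10)→(12, 0): d=(8,-10) inclusive
  edge (12, 0)→(10, 8): d=(-2,8) inclusive
  edge (10, 8)→(4, 10): d=(-6,2) inclusive
    (5,1)@(11, 3): e=[14,2,28] → █
    (6,1)@(13, 3): e=[34,-14,24] → ·
    (4,2)@(9, 5): e=[10,14,20] → █
    (5,2)@(11, 5): e=[30,-2,16] → ·
    (9,2)@(19, 5): e=[110,-66,0] → ·  [on edge]
    (3,3)@(7, 7): e=[6,26,12] → █
    (5,3)@(11, 7): e=[46,-6,4] → ·
    (6,3)@(13, 7): e=[66,-22,0] → ·  [on edge]
    (2,4)@(5, 9): e=[2,38,4] → █
    (3,4)@(7, 9): e=[22,22,0] → █  [on edge]
    (4,4)@(9, 9): e=[42,6,-4] → ·
    (0,5)@(1, 11): e=[-22,66,0] → ·  [on edge]
  covered (6 px):
    · · · · · · · · · · · ·
    · · · · · █ · · · · · ·
    · · · · █ · · · · · · ·
    · · · █ █ · · · · · · ·
    · · █ █ · · · · · · · ·
    · · · · · · · · · · · ·
    · · · · · · · · · · · ·
    · · · · · · · · · · · ·
    · · · · · · · · · · · ·
    · · · · · · · · · · · ·

Final: 24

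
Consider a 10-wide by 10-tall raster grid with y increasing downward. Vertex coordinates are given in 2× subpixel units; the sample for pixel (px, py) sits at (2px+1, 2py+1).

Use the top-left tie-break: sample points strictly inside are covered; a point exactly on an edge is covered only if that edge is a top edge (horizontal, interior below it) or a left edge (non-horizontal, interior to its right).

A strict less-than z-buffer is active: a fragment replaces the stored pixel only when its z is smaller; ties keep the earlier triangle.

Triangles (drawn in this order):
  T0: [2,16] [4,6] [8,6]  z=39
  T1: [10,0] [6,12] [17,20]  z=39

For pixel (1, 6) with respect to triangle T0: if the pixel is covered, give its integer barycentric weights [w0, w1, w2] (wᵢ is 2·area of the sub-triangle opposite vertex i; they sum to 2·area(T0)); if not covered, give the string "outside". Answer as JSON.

T0:
  2·area = 40
  edge (2, 16)→(4, 6): d=(2,-10) top-left  bias=+0
  edge (4, 6)→(8, 6): d=(4,0) top-left  bias=+0
  edge (8, 6)→(2, 16): d=(-6,10) right/bottom  bias=-1
    (2,0)@(5, 1): e=[0,-20,60] → ·  [on edge]
    (5,0)@(11, 1): e=[60,-20,0] → ·  [on edge]
    (2,3)@(5, 7): e=[12,4,24] → █
    (3,3)@(7, 7): e=[32,4,4] → █
    (4,3)@(9, 7): e=[52,4,-16] → ·
    (2,4)@(5, 9): e=[16,12,12] → █
    (3,4)@(7, 9): e=[36,12,-8] → ·
    (1,5)@(3, 11): e=[0,20,20] → █  [on edge]
    (2,5)@(5, 11): e=[20,20,0] → ·  [on edge]
    (1,6)@(3, 13): e=[4,28,8] → █
    (2,6)@(5, 13): e=[24,28,-12] → ·
    (1,7)@(3, 15): e=[8,36,-4] → ·
  covered (5 px):
    · · · · · · · · · ·
    · · · · · · · · · ·
    · · · · · · · · · ·
    · · █ █ · · · · · ·
    · · █ · · · · · · ·
    · █ · · · · · · · ·
    · █ · · · · · · · ·
    · · · · · · · · · ·
    · · · · · · · · · ·
    · · · · · · · · · ·
T1:
  2·area = 164  (B↔C swapped to make it positive)
  edge (10, 0)→(17, 20): d=(7,20) right/bottom  bias=-1
  edge (17, 20)→(6, 12): d=(-11,-8) top-left  bias=+0
  edge (6, 12)→(10, 0): d=(4,-12) top-left  bias=+0
    (4,1)@(9, 3): e=[41,123,0] → █  [on edge]
    (5,1)@(11, 3): e=[1,139,24] → █
    (6,1)@(13, 3): e=[-39,155,48] → ·
    (4,2)@(9, 5): e=[55,101,8] → █
    (6,2)@(13, 5): e=[-25,133,56] → ·
    (4,3)@(9, 7): e=[69,79,16] → █
    (6,3)@(13, 7): e=[-11,111,64] → ·
    (3,4)@(7, 9): e=[123,41,0] → █  [on edge]
    (6,4)@(13, 9): e=[3,89,72] → █
    (7,4)@(15, 9): e=[-37,105,96] → ·
    (3,5)@(7, 11): e=[137,19,8] → █
    (7,5)@(15, 11): e=[-23,83,104] → ·
    (2,7)@(5, 15): e=[205,-41,0] → ·  [on edge]
  covered (22 px):
    · · · · · · · · · ·
    · · · · █ █ · · · ·
    · · · · █ █ · · · ·
    · · · · █ █ · · · ·
    · · · █ █ █ █ · · ·
    · · · █ █ █ █ · · ·
    · · · · █ █ █ · · ·
    · · · · · █ █ █ · ·
    · · · · · · █ █ · ·
    · · · · · · · · · ·

Answer: [28,8,4]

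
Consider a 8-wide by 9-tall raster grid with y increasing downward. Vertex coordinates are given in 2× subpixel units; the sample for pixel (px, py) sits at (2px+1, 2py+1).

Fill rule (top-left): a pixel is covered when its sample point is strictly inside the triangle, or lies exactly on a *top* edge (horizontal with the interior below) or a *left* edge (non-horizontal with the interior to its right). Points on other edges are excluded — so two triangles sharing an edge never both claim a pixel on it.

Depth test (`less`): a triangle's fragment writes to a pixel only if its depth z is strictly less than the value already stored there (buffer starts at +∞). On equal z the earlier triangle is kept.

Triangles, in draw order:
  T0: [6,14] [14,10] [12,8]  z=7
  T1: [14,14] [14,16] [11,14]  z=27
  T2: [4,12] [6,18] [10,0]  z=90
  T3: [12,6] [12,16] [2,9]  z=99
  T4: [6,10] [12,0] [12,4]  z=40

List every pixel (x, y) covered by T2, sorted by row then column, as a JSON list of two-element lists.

T0:
  2·area = 24  (B↔C swapped to make it positive)
  edge (6, 14)→(12, 8): d=(6,-6) top-left  bias=+0
  edge (12, 8)→(14, 10): d=(2,2) right/bottom  bias=-1
  edge (14, 10)→(6, 14): d=(-8,4) right/bottom  bias=-1
    (2,0)@(5, 1): e=[-84,0,108] → .  [on edge]
    (3,1)@(7, 3): e=[-60,0,84] → .  [on edge]
    (4,2)@(9, 5): e=[-36,0,60] → .  [on edge]
    (7,2)@(15, 5): e=[0,-12,36] → .  [on edge]
    (5,3)@(11, 7): e=[-12,0,36] → .  [on edge]
    (6,3)@(13, 7): e=[0,-4,28] → .  [on edge]
    (5,4)@(11, 9): e=[0,4,20] → X  [on edge]
    (6,4)@(13, 9): e=[12,0,12] → .  [on edge]
    (4,5)@(9, 11): e=[0,12,12] → X  [on edge]
    (6,5)@(13, 11): e=[24,4,-4] → .
    (7,5)@(15, 11): e=[36,0,-12] → .  [on edge]
    (3,6)@(7, 13): e=[0,20,4] → X  [on edge]
    (2,7)@(5, 15): e=[0,28,-4] → .  [on edge]
    (1,8)@(3, 17): e=[0,36,-12] → .  [on edge]
  covered (4 px):
    . . . . . . . .
    . . . . . . . .
    . . . . . . . .
    . . . . . . . .
    . . . . . X . .
    . . . . X X . .
    . . . X . . . .
    . . . . . . . .
    . . . . . . . .
T1:
  2·area = 6
  edge (14, 14)→(14, 16): d=(0,2) right/bottom  bias=-1
  edge (14, 16)→(11, 14): d=(-3,-2) top-left  bias=+0
  edge (11, 14)→(14, 14): d=(3,0) top-left  bias=+0
    (6,7)@(13, 15): e=[2,1,3] → X
    (7,7)@(15, 15): e=[-2,5,3] → .
    (6,8)@(13, 17): e=[2,-5,9] → .
  covered (1 px):
    . . . . . . . .
    . . . . . . . .
    . . . . . . . .
    . . . . . . . .
    . . . . . . . .
    . . . . . . . .
    . . . . . . . .
    . . . . . . X .
    . . . . . . . .
T2:
  2·area = 60  (B↔C swapped to make it positive)
  edge (4, 12)→(10, 0): d=(6,-12) top-left  bias=+0
  edge (10, 0)→(6, 18): d=(-4,18) right/bottom  bias=-1
  edge (6, 18)→(4, 12): d=(-2,-6) top-left  bias=+0
    (0,1)@(1, 3): e=[-90,150,0] → .  [on edge]
    (4,1)@(9, 3): e=[6,6,48] → X
    (5,1)@(11, 3): e=[30,-30,60] → .
    (4,2)@(9, 5): e=[18,-2,44] → .
    (3,3)@(7, 7): e=[6,26,28] → X
    (4,3)@(9, 7): e=[30,-10,40] → .
    (1,4)@(3, 9): e=[-30,90,0] → .  [on edge]
    (3,4)@(7, 9): e=[18,18,24] → X
    (4,4)@(9, 9): e=[42,-18,36] → .
    (2,5)@(5, 11): e=[6,46,8] → X
    (4,5)@(9, 11): e=[54,-26,32] → .
    (2,6)@(5, 13): e=[18,38,4] → X
    (2,7)@(5, 15): e=[30,30,0] → X  [on edge]
  covered (8 px):
    . . . . . . . .
    . . . . X . . .
    . . . . . . . .
    . . . X . . . .
    . . . X . . . .
    . . X X . . . .
    . . X X . . . .
    . . X . . . . .
    . . . . . . . .
T3:
  2·area = 100
  edge (12, 6)→(12, 16): d=(0,10) right/bottom  bias=-1
  edge (12, 16)→(2, 9): d=(-10,-7) top-left  bias=+0
  edge (2, 9)→(12, 6): d=(10,-3) top-left  bias=+0
    (4,3)@(9, 7): e=[30,69,1] → X
    (5,3)@(11, 7): e=[10,83,7] → X
    (6,3)@(13, 7): e=[-10,97,13] → .
    (1,4)@(3, 9): e=[90,7,3] → X
    (2,4)@(5, 9): e=[70,21,9] → X
    (3,4)@(7, 9): e=[50,35,15] → X
    (6,4)@(13, 9): e=[-10,77,33] → .
    (1,5)@(3, 11): e=[90,-13,23] → .
    (2,5)@(5, 11): e=[70,1,29] → X
    (6,5)@(13, 11): e=[-10,57,53] → .
    (2,6)@(5, 13): e=[70,-19,49] → .
    (3,6)@(7, 13): e=[50,-5,55] → .
  covered (14 px):
    . . . . . . . .
    . . . . . . . .
    . . . . . . . .
    . . . . X X . .
    . X X X X X . .
    . . X X X X . .
    . . . . X X . .
    . . . . . X . .
    . . . . . . . .
T4:
  2·area = 24
  edge (6, 10)→(12, 0): d=(6,-10) top-left  bias=+0
  edge (12, 0)→(12, 4): d=(0,4) right/bottom  bias=-1
  edge (12, 4)→(6, 10): d=(-6,6) right/bottom  bias=-1
    (7,0)@(15, 1): e=[36,-12,0] → .  [on edge]
    (5,1)@(11, 3): e=[8,4,12] → X
    (6,1)@(13, 3): e=[28,-4,0] → .  [on edge]
    (4,2)@(9, 5): e=[0,12,12] → X  [on edge]
    (5,2)@(11, 5): e=[20,4,0] → .  [on edge]
    (4,3)@(9, 7): e=[12,12,0] → .  [on edge]
    (3,4)@(7, 9): e=[4,20,0] → .  [on edge]
    (2,5)@(5, 11): e=[-4,28,0] → .  [on edge]
    (1,6)@(3, 13): e=[-12,36,0] → .  [on edge]
    (0,7)@(1, 15): e=[-20,44,0] → .  [on edge]
    (1,7)@(3, 15): e=[0,36,-12] → .  [on edge]
  covered (2 px):
    . . . . . . . .
    . . . . . X . .
    . . . . X . . .
    . . . . . . . .
    . . . . . . . .
    . . . . . . . .
    . . . . . . . .
    . . . . . . . .
    . . . . . . . .

Answer: [[4,1],[3,3],[3,4],[2,5],[3,5],[2,6],[3,6],[2,7]]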